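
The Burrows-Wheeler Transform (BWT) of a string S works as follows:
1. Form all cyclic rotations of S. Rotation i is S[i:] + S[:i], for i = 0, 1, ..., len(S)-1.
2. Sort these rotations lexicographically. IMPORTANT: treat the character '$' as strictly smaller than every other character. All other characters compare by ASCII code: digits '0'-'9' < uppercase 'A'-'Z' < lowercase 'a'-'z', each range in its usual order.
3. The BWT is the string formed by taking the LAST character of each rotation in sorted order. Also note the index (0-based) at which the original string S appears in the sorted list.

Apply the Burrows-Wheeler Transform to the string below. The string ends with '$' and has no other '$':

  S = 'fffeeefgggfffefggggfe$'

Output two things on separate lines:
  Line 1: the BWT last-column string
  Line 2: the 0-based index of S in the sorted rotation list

Answer: effeefgffff$geegggggff
11

Derivation:
All 22 rotations (rotation i = S[i:]+S[:i]):
  rot[0] = fffeeefgggfffefggggfe$
  rot[1] = ffeeefgggfffefggggfe$f
  rot[2] = feeefgggfffefggggfe$ff
  rot[3] = eeefgggfffefggggfe$fff
  rot[4] = eefgggfffefggggfe$fffe
  rot[5] = efgggfffefggggfe$fffee
  rot[6] = fgggfffefggggfe$fffeee
  rot[7] = gggfffefggggfe$fffeeef
  rot[8] = ggfffefggggfe$fffeeefg
  rot[9] = gfffefggggfe$fffeeefgg
  rot[10] = fffefggggfe$fffeeefggg
  rot[11] = ffefggggfe$fffeeefgggf
  rot[12] = fefggggfe$fffeeefgggff
  rot[13] = efggggfe$fffeeefgggfff
  rot[14] = fggggfe$fffeeefgggfffe
  rot[15] = ggggfe$fffeeefgggfffef
  rot[16] = gggfe$fffeeefgggfffefg
  rot[17] = ggfe$fffeeefgggfffefgg
  rot[18] = gfe$fffeeefgggfffefggg
  rot[19] = fe$fffeeefgggfffefgggg
  rot[20] = e$fffeeefgggfffefggggf
  rot[21] = $fffeeefgggfffefggggfe
Sorted (with $ < everything):
  sorted[0] = $fffeeefgggfffefggggfe  (last char: 'e')
  sorted[1] = e$fffeeefgggfffefggggf  (last char: 'f')
  sorted[2] = eeefgggfffefggggfe$fff  (last char: 'f')
  sorted[3] = eefgggfffefggggfe$fffe  (last char: 'e')
  sorted[4] = efgggfffefggggfe$fffee  (last char: 'e')
  sorted[5] = efggggfe$fffeeefgggfff  (last char: 'f')
  sorted[6] = fe$fffeeefgggfffefgggg  (last char: 'g')
  sorted[7] = feeefgggfffefggggfe$ff  (last char: 'f')
  sorted[8] = fefggggfe$fffeeefgggff  (last char: 'f')
  sorted[9] = ffeeefgggfffefggggfe$f  (last char: 'f')
  sorted[10] = ffefggggfe$fffeeefgggf  (last char: 'f')
  sorted[11] = fffeeefgggfffefggggfe$  (last char: '$')
  sorted[12] = fffefggggfe$fffeeefggg  (last char: 'g')
  sorted[13] = fgggfffefggggfe$fffeee  (last char: 'e')
  sorted[14] = fggggfe$fffeeefgggfffe  (last char: 'e')
  sorted[15] = gfe$fffeeefgggfffefggg  (last char: 'g')
  sorted[16] = gfffefggggfe$fffeeefgg  (last char: 'g')
  sorted[17] = ggfe$fffeeefgggfffefgg  (last char: 'g')
  sorted[18] = ggfffefggggfe$fffeeefg  (last char: 'g')
  sorted[19] = gggfe$fffeeefgggfffefg  (last char: 'g')
  sorted[20] = gggfffefggggfe$fffeeef  (last char: 'f')
  sorted[21] = ggggfe$fffeeefgggfffef  (last char: 'f')
Last column: effeefgffff$geegggggff
Original string S is at sorted index 11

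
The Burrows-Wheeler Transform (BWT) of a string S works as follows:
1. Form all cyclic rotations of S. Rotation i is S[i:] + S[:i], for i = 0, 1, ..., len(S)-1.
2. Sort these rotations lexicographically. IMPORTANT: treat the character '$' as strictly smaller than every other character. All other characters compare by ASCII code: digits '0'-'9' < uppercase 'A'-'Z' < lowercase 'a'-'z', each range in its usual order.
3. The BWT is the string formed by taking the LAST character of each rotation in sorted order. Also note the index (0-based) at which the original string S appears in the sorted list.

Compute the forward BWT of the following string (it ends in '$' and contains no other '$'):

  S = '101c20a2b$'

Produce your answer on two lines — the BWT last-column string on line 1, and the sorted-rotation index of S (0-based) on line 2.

All 10 rotations (rotation i = S[i:]+S[:i]):
  rot[0] = 101c20a2b$
  rot[1] = 01c20a2b$1
  rot[2] = 1c20a2b$10
  rot[3] = c20a2b$101
  rot[4] = 20a2b$101c
  rot[5] = 0a2b$101c2
  rot[6] = a2b$101c20
  rot[7] = 2b$101c20a
  rot[8] = b$101c20a2
  rot[9] = $101c20a2b
Sorted (with $ < everything):
  sorted[0] = $101c20a2b  (last char: 'b')
  sorted[1] = 01c20a2b$1  (last char: '1')
  sorted[2] = 0a2b$101c2  (last char: '2')
  sorted[3] = 101c20a2b$  (last char: '$')
  sorted[4] = 1c20a2b$10  (last char: '0')
  sorted[5] = 20a2b$101c  (last char: 'c')
  sorted[6] = 2b$101c20a  (last char: 'a')
  sorted[7] = a2b$101c20  (last char: '0')
  sorted[8] = b$101c20a2  (last char: '2')
  sorted[9] = c20a2b$101  (last char: '1')
Last column: b12$0ca021
Original string S is at sorted index 3

Answer: b12$0ca021
3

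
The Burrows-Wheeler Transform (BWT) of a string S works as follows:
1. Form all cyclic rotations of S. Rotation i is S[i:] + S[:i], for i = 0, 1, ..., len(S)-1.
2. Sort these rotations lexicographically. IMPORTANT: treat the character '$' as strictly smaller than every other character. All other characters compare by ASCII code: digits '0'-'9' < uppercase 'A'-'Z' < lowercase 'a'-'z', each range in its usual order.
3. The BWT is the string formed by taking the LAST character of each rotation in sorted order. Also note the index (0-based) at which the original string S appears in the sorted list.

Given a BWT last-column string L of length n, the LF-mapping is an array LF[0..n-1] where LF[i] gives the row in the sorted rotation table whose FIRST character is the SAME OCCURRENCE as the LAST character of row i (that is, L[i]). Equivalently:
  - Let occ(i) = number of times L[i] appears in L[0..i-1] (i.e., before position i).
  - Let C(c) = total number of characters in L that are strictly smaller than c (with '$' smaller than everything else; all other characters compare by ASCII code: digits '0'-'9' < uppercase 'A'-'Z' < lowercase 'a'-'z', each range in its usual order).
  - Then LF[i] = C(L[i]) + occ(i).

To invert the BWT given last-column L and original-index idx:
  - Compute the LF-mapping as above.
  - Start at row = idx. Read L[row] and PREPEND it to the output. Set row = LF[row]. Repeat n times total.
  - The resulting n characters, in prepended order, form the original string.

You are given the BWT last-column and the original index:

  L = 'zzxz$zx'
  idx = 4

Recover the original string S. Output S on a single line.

Answer: zxxzzz$

Derivation:
LF mapping: 3 4 1 5 0 6 2
Walk LF starting at row 4, prepending L[row]:
  step 1: row=4, L[4]='$', prepend. Next row=LF[4]=0
  step 2: row=0, L[0]='z', prepend. Next row=LF[0]=3
  step 3: row=3, L[3]='z', prepend. Next row=LF[3]=5
  step 4: row=5, L[5]='z', prepend. Next row=LF[5]=6
  step 5: row=6, L[6]='x', prepend. Next row=LF[6]=2
  step 6: row=2, L[2]='x', prepend. Next row=LF[2]=1
  step 7: row=1, L[1]='z', prepend. Next row=LF[1]=4
Reversed output: zxxzzz$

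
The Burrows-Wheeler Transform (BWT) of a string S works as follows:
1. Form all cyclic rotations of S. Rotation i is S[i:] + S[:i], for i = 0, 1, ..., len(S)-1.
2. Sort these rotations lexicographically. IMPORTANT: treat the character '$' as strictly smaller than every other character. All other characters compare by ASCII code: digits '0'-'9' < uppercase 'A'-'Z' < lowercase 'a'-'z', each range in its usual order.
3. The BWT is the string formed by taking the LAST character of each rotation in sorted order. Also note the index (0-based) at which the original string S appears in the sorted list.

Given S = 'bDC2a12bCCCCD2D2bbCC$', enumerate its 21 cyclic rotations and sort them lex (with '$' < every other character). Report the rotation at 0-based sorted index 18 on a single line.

Answer: bCCCCD2D2bbCC$bDC2a12

Derivation:
All 21 rotations (rotation i = S[i:]+S[:i]):
  rot[0] = bDC2a12bCCCCD2D2bbCC$
  rot[1] = DC2a12bCCCCD2D2bbCC$b
  rot[2] = C2a12bCCCCD2D2bbCC$bD
  rot[3] = 2a12bCCCCD2D2bbCC$bDC
  rot[4] = a12bCCCCD2D2bbCC$bDC2
  rot[5] = 12bCCCCD2D2bbCC$bDC2a
  rot[6] = 2bCCCCD2D2bbCC$bDC2a1
  rot[7] = bCCCCD2D2bbCC$bDC2a12
  rot[8] = CCCCD2D2bbCC$bDC2a12b
  rot[9] = CCCD2D2bbCC$bDC2a12bC
  rot[10] = CCD2D2bbCC$bDC2a12bCC
  rot[11] = CD2D2bbCC$bDC2a12bCCC
  rot[12] = D2D2bbCC$bDC2a12bCCCC
  rot[13] = 2D2bbCC$bDC2a12bCCCCD
  rot[14] = D2bbCC$bDC2a12bCCCCD2
  rot[15] = 2bbCC$bDC2a12bCCCCD2D
  rot[16] = bbCC$bDC2a12bCCCCD2D2
  rot[17] = bCC$bDC2a12bCCCCD2D2b
  rot[18] = CC$bDC2a12bCCCCD2D2bb
  rot[19] = C$bDC2a12bCCCCD2D2bbC
  rot[20] = $bDC2a12bCCCCD2D2bbCC
Sorted (with $ < everything):
  sorted[0] = $bDC2a12bCCCCD2D2bbCC
  sorted[1] = 12bCCCCD2D2bbCC$bDC2a
  sorted[2] = 2D2bbCC$bDC2a12bCCCCD
  sorted[3] = 2a12bCCCCD2D2bbCC$bDC
  sorted[4] = 2bCCCCD2D2bbCC$bDC2a1
  sorted[5] = 2bbCC$bDC2a12bCCCCD2D
  sorted[6] = C$bDC2a12bCCCCD2D2bbC
  sorted[7] = C2a12bCCCCD2D2bbCC$bD
  sorted[8] = CC$bDC2a12bCCCCD2D2bb
  sorted[9] = CCCCD2D2bbCC$bDC2a12b
  sorted[10] = CCCD2D2bbCC$bDC2a12bC
  sorted[11] = CCD2D2bbCC$bDC2a12bCC
  sorted[12] = CD2D2bbCC$bDC2a12bCCC
  sorted[13] = D2D2bbCC$bDC2a12bCCCC
  sorted[14] = D2bbCC$bDC2a12bCCCCD2
  sorted[15] = DC2a12bCCCCD2D2bbCC$b
  sorted[16] = a12bCCCCD2D2bbCC$bDC2
  sorted[17] = bCC$bDC2a12bCCCCD2D2b
  sorted[18] = bCCCCD2D2bbCC$bDC2a12
  sorted[19] = bDC2a12bCCCCD2D2bbCC$
  sorted[20] = bbCC$bDC2a12bCCCCD2D2
sorted[18] = bCCCCD2D2bbCC$bDC2a12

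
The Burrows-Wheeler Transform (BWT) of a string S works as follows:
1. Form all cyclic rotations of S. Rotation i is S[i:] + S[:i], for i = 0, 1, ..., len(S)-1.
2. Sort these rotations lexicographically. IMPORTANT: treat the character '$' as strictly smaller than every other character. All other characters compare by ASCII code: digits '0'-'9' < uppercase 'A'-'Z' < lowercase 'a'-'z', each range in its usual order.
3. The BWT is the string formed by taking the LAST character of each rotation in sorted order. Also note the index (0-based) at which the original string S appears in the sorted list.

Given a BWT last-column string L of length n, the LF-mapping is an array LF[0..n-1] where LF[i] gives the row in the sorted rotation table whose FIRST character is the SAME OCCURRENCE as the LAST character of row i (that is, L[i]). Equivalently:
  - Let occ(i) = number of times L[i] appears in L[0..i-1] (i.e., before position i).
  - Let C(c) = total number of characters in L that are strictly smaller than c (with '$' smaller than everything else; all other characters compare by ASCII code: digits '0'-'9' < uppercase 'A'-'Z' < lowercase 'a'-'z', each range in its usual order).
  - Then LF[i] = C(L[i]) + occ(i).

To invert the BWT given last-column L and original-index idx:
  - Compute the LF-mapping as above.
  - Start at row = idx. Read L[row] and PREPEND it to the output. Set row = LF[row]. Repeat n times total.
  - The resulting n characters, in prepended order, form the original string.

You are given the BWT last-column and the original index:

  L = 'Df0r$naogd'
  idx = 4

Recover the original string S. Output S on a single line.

Answer: dragonf0D$

Derivation:
LF mapping: 2 5 1 9 0 7 3 8 6 4
Walk LF starting at row 4, prepending L[row]:
  step 1: row=4, L[4]='$', prepend. Next row=LF[4]=0
  step 2: row=0, L[0]='D', prepend. Next row=LF[0]=2
  step 3: row=2, L[2]='0', prepend. Next row=LF[2]=1
  step 4: row=1, L[1]='f', prepend. Next row=LF[1]=5
  step 5: row=5, L[5]='n', prepend. Next row=LF[5]=7
  step 6: row=7, L[7]='o', prepend. Next row=LF[7]=8
  step 7: row=8, L[8]='g', prepend. Next row=LF[8]=6
  step 8: row=6, L[6]='a', prepend. Next row=LF[6]=3
  step 9: row=3, L[3]='r', prepend. Next row=LF[3]=9
  step 10: row=9, L[9]='d', prepend. Next row=LF[9]=4
Reversed output: dragonf0D$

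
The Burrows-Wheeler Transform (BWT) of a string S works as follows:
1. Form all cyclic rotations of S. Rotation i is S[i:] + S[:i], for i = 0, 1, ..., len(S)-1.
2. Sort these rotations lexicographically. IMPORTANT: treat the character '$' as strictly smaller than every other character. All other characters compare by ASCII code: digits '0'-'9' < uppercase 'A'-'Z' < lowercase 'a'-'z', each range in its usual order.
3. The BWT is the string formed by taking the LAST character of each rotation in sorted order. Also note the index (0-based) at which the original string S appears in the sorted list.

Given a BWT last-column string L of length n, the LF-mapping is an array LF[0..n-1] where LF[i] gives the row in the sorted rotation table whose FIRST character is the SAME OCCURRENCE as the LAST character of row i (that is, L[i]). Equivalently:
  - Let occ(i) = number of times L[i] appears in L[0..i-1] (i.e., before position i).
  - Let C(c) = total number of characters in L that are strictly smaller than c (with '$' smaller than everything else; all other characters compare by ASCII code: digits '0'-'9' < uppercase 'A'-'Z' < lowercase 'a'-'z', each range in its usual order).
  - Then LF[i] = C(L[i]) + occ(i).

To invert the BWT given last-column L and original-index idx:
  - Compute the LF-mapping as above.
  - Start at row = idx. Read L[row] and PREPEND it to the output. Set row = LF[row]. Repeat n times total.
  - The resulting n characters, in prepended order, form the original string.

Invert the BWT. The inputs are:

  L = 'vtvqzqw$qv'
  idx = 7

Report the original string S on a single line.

Answer: vztqqwvqv$

Derivation:
LF mapping: 5 4 6 1 9 2 8 0 3 7
Walk LF starting at row 7, prepending L[row]:
  step 1: row=7, L[7]='$', prepend. Next row=LF[7]=0
  step 2: row=0, L[0]='v', prepend. Next row=LF[0]=5
  step 3: row=5, L[5]='q', prepend. Next row=LF[5]=2
  step 4: row=2, L[2]='v', prepend. Next row=LF[2]=6
  step 5: row=6, L[6]='w', prepend. Next row=LF[6]=8
  step 6: row=8, L[8]='q', prepend. Next row=LF[8]=3
  step 7: row=3, L[3]='q', prepend. Next row=LF[3]=1
  step 8: row=1, L[1]='t', prepend. Next row=LF[1]=4
  step 9: row=4, L[4]='z', prepend. Next row=LF[4]=9
  step 10: row=9, L[9]='v', prepend. Next row=LF[9]=7
Reversed output: vztqqwvqv$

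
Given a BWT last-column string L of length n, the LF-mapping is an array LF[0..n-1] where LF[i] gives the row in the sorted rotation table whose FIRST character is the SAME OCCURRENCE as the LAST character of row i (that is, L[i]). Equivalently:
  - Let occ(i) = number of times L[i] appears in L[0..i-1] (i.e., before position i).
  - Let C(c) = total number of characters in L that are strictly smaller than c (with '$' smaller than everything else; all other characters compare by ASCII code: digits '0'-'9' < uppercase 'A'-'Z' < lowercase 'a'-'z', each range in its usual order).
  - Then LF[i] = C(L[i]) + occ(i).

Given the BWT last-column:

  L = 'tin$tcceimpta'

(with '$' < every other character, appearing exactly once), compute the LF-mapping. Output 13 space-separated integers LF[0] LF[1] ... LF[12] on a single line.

Answer: 10 5 8 0 11 2 3 4 6 7 9 12 1

Derivation:
Char counts: '$':1, 'a':1, 'c':2, 'e':1, 'i':2, 'm':1, 'n':1, 'p':1, 't':3
C (first-col start): C('$')=0, C('a')=1, C('c')=2, C('e')=4, C('i')=5, C('m')=7, C('n')=8, C('p')=9, C('t')=10
L[0]='t': occ=0, LF[0]=C('t')+0=10+0=10
L[1]='i': occ=0, LF[1]=C('i')+0=5+0=5
L[2]='n': occ=0, LF[2]=C('n')+0=8+0=8
L[3]='$': occ=0, LF[3]=C('$')+0=0+0=0
L[4]='t': occ=1, LF[4]=C('t')+1=10+1=11
L[5]='c': occ=0, LF[5]=C('c')+0=2+0=2
L[6]='c': occ=1, LF[6]=C('c')+1=2+1=3
L[7]='e': occ=0, LF[7]=C('e')+0=4+0=4
L[8]='i': occ=1, LF[8]=C('i')+1=5+1=6
L[9]='m': occ=0, LF[9]=C('m')+0=7+0=7
L[10]='p': occ=0, LF[10]=C('p')+0=9+0=9
L[11]='t': occ=2, LF[11]=C('t')+2=10+2=12
L[12]='a': occ=0, LF[12]=C('a')+0=1+0=1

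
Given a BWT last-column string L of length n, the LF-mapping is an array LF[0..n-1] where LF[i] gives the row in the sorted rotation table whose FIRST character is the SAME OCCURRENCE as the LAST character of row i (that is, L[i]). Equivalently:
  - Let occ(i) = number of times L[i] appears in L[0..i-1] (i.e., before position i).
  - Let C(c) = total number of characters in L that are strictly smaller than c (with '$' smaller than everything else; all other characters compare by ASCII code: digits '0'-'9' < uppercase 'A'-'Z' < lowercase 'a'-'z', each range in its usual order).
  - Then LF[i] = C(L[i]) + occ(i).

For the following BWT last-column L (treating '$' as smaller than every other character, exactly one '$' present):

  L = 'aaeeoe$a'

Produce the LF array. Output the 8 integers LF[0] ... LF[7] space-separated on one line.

Char counts: '$':1, 'a':3, 'e':3, 'o':1
C (first-col start): C('$')=0, C('a')=1, C('e')=4, C('o')=7
L[0]='a': occ=0, LF[0]=C('a')+0=1+0=1
L[1]='a': occ=1, LF[1]=C('a')+1=1+1=2
L[2]='e': occ=0, LF[2]=C('e')+0=4+0=4
L[3]='e': occ=1, LF[3]=C('e')+1=4+1=5
L[4]='o': occ=0, LF[4]=C('o')+0=7+0=7
L[5]='e': occ=2, LF[5]=C('e')+2=4+2=6
L[6]='$': occ=0, LF[6]=C('$')+0=0+0=0
L[7]='a': occ=2, LF[7]=C('a')+2=1+2=3

Answer: 1 2 4 5 7 6 0 3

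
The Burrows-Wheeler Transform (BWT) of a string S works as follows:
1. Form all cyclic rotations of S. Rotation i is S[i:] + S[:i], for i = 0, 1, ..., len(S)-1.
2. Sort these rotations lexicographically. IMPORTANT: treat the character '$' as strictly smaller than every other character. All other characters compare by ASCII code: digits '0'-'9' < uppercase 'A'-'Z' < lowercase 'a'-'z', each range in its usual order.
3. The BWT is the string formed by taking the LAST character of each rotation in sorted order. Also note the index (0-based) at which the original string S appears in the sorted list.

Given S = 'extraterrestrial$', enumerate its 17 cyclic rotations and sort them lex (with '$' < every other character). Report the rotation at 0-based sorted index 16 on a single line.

All 17 rotations (rotation i = S[i:]+S[:i]):
  rot[0] = extraterrestrial$
  rot[1] = xtraterrestrial$e
  rot[2] = traterrestrial$ex
  rot[3] = raterrestrial$ext
  rot[4] = aterrestrial$extr
  rot[5] = terrestrial$extra
  rot[6] = errestrial$extrat
  rot[7] = rrestrial$extrate
  rot[8] = restrial$extrater
  rot[9] = estrial$extraterr
  rot[10] = strial$extraterre
  rot[11] = trial$extraterres
  rot[12] = rial$extraterrest
  rot[13] = ial$extraterrestr
  rot[14] = al$extraterrestri
  rot[15] = l$extraterrestria
  rot[16] = $extraterrestrial
Sorted (with $ < everything):
  sorted[0] = $extraterrestrial
  sorted[1] = al$extraterrestri
  sorted[2] = aterrestrial$extr
  sorted[3] = errestrial$extrat
  sorted[4] = estrial$extraterr
  sorted[5] = extraterrestrial$
  sorted[6] = ial$extraterrestr
  sorted[7] = l$extraterrestria
  sorted[8] = raterrestrial$ext
  sorted[9] = restrial$extrater
  sorted[10] = rial$extraterrest
  sorted[11] = rrestrial$extrate
  sorted[12] = strial$extraterre
  sorted[13] = terrestrial$extra
  sorted[14] = traterrestrial$ex
  sorted[15] = trial$extraterres
  sorted[16] = xtraterrestrial$e
sorted[16] = xtraterrestrial$e

Answer: xtraterrestrial$e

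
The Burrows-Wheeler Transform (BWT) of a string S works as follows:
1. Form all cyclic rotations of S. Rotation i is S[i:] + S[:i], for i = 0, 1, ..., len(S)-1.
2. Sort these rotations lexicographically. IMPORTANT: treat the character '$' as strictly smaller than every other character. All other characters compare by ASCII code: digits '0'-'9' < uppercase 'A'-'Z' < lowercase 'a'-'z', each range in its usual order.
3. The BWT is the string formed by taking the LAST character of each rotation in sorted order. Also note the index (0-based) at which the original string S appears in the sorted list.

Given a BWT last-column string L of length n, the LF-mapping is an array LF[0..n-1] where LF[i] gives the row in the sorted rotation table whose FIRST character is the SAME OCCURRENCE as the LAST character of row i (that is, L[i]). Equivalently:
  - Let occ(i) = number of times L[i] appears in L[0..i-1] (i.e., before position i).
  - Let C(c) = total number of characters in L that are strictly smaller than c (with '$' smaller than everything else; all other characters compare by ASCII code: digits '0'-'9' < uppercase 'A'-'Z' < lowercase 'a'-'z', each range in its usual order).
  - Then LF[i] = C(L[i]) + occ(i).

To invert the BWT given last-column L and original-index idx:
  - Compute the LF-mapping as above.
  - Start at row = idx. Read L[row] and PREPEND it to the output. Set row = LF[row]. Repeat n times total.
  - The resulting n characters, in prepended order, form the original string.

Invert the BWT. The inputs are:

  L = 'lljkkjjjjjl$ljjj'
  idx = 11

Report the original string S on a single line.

LF mapping: 12 13 1 10 11 2 3 4 5 6 14 0 15 7 8 9
Walk LF starting at row 11, prepending L[row]:
  step 1: row=11, L[11]='$', prepend. Next row=LF[11]=0
  step 2: row=0, L[0]='l', prepend. Next row=LF[0]=12
  step 3: row=12, L[12]='l', prepend. Next row=LF[12]=15
  step 4: row=15, L[15]='j', prepend. Next row=LF[15]=9
  step 5: row=9, L[9]='j', prepend. Next row=LF[9]=6
  step 6: row=6, L[6]='j', prepend. Next row=LF[6]=3
  step 7: row=3, L[3]='k', prepend. Next row=LF[3]=10
  step 8: row=10, L[10]='l', prepend. Next row=LF[10]=14
  step 9: row=14, L[14]='j', prepend. Next row=LF[14]=8
  step 10: row=8, L[8]='j', prepend. Next row=LF[8]=5
  step 11: row=5, L[5]='j', prepend. Next row=LF[5]=2
  step 12: row=2, L[2]='j', prepend. Next row=LF[2]=1
  step 13: row=1, L[1]='l', prepend. Next row=LF[1]=13
  step 14: row=13, L[13]='j', prepend. Next row=LF[13]=7
  step 15: row=7, L[7]='j', prepend. Next row=LF[7]=4
  step 16: row=4, L[4]='k', prepend. Next row=LF[4]=11
Reversed output: kjjljjjjlkjjjll$

Answer: kjjljjjjlkjjjll$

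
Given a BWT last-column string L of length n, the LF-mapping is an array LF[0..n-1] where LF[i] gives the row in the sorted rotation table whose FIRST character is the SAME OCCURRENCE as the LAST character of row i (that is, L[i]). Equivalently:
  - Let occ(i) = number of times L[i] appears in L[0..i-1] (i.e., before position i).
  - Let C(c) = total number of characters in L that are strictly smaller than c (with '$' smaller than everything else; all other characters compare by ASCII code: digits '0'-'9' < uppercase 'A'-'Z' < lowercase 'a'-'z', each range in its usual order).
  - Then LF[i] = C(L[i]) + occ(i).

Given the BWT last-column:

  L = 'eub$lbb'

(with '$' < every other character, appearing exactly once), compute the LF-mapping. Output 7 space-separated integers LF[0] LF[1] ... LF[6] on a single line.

Char counts: '$':1, 'b':3, 'e':1, 'l':1, 'u':1
C (first-col start): C('$')=0, C('b')=1, C('e')=4, C('l')=5, C('u')=6
L[0]='e': occ=0, LF[0]=C('e')+0=4+0=4
L[1]='u': occ=0, LF[1]=C('u')+0=6+0=6
L[2]='b': occ=0, LF[2]=C('b')+0=1+0=1
L[3]='$': occ=0, LF[3]=C('$')+0=0+0=0
L[4]='l': occ=0, LF[4]=C('l')+0=5+0=5
L[5]='b': occ=1, LF[5]=C('b')+1=1+1=2
L[6]='b': occ=2, LF[6]=C('b')+2=1+2=3

Answer: 4 6 1 0 5 2 3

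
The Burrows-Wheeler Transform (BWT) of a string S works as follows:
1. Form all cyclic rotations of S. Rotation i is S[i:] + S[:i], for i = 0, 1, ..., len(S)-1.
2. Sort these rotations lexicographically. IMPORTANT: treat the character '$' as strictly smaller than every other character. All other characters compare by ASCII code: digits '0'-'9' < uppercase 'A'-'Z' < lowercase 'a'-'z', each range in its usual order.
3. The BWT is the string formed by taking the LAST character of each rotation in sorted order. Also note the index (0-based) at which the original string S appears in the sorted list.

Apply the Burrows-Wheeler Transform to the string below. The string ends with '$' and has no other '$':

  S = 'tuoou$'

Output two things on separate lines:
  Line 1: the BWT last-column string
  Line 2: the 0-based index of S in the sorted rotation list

Answer: uuo$ot
3

Derivation:
All 6 rotations (rotation i = S[i:]+S[:i]):
  rot[0] = tuoou$
  rot[1] = uoou$t
  rot[2] = oou$tu
  rot[3] = ou$tuo
  rot[4] = u$tuoo
  rot[5] = $tuoou
Sorted (with $ < everything):
  sorted[0] = $tuoou  (last char: 'u')
  sorted[1] = oou$tu  (last char: 'u')
  sorted[2] = ou$tuo  (last char: 'o')
  sorted[3] = tuoou$  (last char: '$')
  sorted[4] = u$tuoo  (last char: 'o')
  sorted[5] = uoou$t  (last char: 't')
Last column: uuo$ot
Original string S is at sorted index 3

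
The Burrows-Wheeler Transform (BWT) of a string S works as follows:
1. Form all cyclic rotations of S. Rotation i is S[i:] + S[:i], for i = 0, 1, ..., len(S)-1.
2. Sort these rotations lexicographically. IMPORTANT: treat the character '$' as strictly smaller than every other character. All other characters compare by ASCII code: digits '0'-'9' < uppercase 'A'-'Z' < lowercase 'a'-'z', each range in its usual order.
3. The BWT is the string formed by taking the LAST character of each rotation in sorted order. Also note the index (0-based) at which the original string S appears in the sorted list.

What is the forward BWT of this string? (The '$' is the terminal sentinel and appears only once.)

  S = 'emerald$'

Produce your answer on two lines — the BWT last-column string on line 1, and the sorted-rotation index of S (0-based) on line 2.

All 8 rotations (rotation i = S[i:]+S[:i]):
  rot[0] = emerald$
  rot[1] = merald$e
  rot[2] = erald$em
  rot[3] = rald$eme
  rot[4] = ald$emer
  rot[5] = ld$emera
  rot[6] = d$emeral
  rot[7] = $emerald
Sorted (with $ < everything):
  sorted[0] = $emerald  (last char: 'd')
  sorted[1] = ald$emer  (last char: 'r')
  sorted[2] = d$emeral  (last char: 'l')
  sorted[3] = emerald$  (last char: '$')
  sorted[4] = erald$em  (last char: 'm')
  sorted[5] = ld$emera  (last char: 'a')
  sorted[6] = merald$e  (last char: 'e')
  sorted[7] = rald$eme  (last char: 'e')
Last column: drl$maee
Original string S is at sorted index 3

Answer: drl$maee
3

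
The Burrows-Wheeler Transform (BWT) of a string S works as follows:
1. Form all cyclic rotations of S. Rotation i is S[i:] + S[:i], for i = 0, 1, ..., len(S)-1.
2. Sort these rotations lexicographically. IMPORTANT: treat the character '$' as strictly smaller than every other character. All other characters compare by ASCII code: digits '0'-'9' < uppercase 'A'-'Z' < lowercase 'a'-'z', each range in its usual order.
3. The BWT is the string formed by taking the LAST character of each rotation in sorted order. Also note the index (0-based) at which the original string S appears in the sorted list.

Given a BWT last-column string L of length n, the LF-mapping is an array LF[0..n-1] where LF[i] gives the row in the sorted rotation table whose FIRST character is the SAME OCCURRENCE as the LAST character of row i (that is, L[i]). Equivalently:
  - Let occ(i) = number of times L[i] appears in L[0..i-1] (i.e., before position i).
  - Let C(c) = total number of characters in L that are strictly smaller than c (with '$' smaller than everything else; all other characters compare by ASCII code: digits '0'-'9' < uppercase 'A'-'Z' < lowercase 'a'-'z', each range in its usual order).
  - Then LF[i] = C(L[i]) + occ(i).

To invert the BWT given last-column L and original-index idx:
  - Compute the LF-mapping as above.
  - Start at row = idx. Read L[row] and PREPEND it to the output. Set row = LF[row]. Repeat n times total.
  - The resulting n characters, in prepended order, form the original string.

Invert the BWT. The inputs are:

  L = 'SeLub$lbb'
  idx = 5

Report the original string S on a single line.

LF mapping: 2 6 1 8 3 0 7 4 5
Walk LF starting at row 5, prepending L[row]:
  step 1: row=5, L[5]='$', prepend. Next row=LF[5]=0
  step 2: row=0, L[0]='S', prepend. Next row=LF[0]=2
  step 3: row=2, L[2]='L', prepend. Next row=LF[2]=1
  step 4: row=1, L[1]='e', prepend. Next row=LF[1]=6
  step 5: row=6, L[6]='l', prepend. Next row=LF[6]=7
  step 6: row=7, L[7]='b', prepend. Next row=LF[7]=4
  step 7: row=4, L[4]='b', prepend. Next row=LF[4]=3
  step 8: row=3, L[3]='u', prepend. Next row=LF[3]=8
  step 9: row=8, L[8]='b', prepend. Next row=LF[8]=5
Reversed output: bubbleLS$

Answer: bubbleLS$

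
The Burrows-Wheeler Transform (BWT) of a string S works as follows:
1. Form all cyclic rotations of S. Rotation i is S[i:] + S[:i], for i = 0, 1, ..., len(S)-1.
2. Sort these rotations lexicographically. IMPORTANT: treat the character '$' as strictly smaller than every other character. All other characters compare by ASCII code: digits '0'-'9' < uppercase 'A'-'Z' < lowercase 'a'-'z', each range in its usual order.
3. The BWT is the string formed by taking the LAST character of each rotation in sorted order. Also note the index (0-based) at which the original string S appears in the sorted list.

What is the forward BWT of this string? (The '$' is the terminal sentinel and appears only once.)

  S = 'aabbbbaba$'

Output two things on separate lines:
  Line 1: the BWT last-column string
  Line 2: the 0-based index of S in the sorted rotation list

Answer: ab$baabbba
2

Derivation:
All 10 rotations (rotation i = S[i:]+S[:i]):
  rot[0] = aabbbbaba$
  rot[1] = abbbbaba$a
  rot[2] = bbbbaba$aa
  rot[3] = bbbaba$aab
  rot[4] = bbaba$aabb
  rot[5] = baba$aabbb
  rot[6] = aba$aabbbb
  rot[7] = ba$aabbbba
  rot[8] = a$aabbbbab
  rot[9] = $aabbbbaba
Sorted (with $ < everything):
  sorted[0] = $aabbbbaba  (last char: 'a')
  sorted[1] = a$aabbbbab  (last char: 'b')
  sorted[2] = aabbbbaba$  (last char: '$')
  sorted[3] = aba$aabbbb  (last char: 'b')
  sorted[4] = abbbbaba$a  (last char: 'a')
  sorted[5] = ba$aabbbba  (last char: 'a')
  sorted[6] = baba$aabbb  (last char: 'b')
  sorted[7] = bbaba$aabb  (last char: 'b')
  sorted[8] = bbbaba$aab  (last char: 'b')
  sorted[9] = bbbbaba$aa  (last char: 'a')
Last column: ab$baabbba
Original string S is at sorted index 2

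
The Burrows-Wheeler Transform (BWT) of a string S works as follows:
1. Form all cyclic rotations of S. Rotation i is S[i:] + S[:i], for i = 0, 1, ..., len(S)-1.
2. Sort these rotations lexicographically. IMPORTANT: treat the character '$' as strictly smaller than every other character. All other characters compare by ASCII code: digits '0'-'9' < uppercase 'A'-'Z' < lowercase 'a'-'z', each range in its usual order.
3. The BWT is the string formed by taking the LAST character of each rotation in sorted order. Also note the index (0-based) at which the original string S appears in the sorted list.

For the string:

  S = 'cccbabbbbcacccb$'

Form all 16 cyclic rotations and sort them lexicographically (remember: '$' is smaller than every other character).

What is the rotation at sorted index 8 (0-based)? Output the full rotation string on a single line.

Answer: bcacccb$cccbabbb

Derivation:
All 16 rotations (rotation i = S[i:]+S[:i]):
  rot[0] = cccbabbbbcacccb$
  rot[1] = ccbabbbbcacccb$c
  rot[2] = cbabbbbcacccb$cc
  rot[3] = babbbbcacccb$ccc
  rot[4] = abbbbcacccb$cccb
  rot[5] = bbbbcacccb$cccba
  rot[6] = bbbcacccb$cccbab
  rot[7] = bbcacccb$cccbabb
  rot[8] = bcacccb$cccbabbb
  rot[9] = cacccb$cccbabbbb
  rot[10] = acccb$cccbabbbbc
  rot[11] = cccb$cccbabbbbca
  rot[12] = ccb$cccbabbbbcac
  rot[13] = cb$cccbabbbbcacc
  rot[14] = b$cccbabbbbcaccc
  rot[15] = $cccbabbbbcacccb
Sorted (with $ < everything):
  sorted[0] = $cccbabbbbcacccb
  sorted[1] = abbbbcacccb$cccb
  sorted[2] = acccb$cccbabbbbc
  sorted[3] = b$cccbabbbbcaccc
  sorted[4] = babbbbcacccb$ccc
  sorted[5] = bbbbcacccb$cccba
  sorted[6] = bbbcacccb$cccbab
  sorted[7] = bbcacccb$cccbabb
  sorted[8] = bcacccb$cccbabbb
  sorted[9] = cacccb$cccbabbbb
  sorted[10] = cb$cccbabbbbcacc
  sorted[11] = cbabbbbcacccb$cc
  sorted[12] = ccb$cccbabbbbcac
  sorted[13] = ccbabbbbcacccb$c
  sorted[14] = cccb$cccbabbbbca
  sorted[15] = cccbabbbbcacccb$
sorted[8] = bcacccb$cccbabbb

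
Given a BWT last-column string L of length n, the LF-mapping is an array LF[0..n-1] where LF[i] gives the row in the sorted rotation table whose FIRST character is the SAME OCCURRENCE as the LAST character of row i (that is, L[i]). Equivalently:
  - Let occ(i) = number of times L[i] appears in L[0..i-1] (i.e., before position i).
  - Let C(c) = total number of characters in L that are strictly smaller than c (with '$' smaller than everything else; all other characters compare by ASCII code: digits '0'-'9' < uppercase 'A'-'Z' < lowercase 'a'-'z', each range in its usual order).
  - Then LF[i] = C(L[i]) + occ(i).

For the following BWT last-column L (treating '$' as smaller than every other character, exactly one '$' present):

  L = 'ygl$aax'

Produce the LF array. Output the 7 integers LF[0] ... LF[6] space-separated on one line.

Char counts: '$':1, 'a':2, 'g':1, 'l':1, 'x':1, 'y':1
C (first-col start): C('$')=0, C('a')=1, C('g')=3, C('l')=4, C('x')=5, C('y')=6
L[0]='y': occ=0, LF[0]=C('y')+0=6+0=6
L[1]='g': occ=0, LF[1]=C('g')+0=3+0=3
L[2]='l': occ=0, LF[2]=C('l')+0=4+0=4
L[3]='$': occ=0, LF[3]=C('$')+0=0+0=0
L[4]='a': occ=0, LF[4]=C('a')+0=1+0=1
L[5]='a': occ=1, LF[5]=C('a')+1=1+1=2
L[6]='x': occ=0, LF[6]=C('x')+0=5+0=5

Answer: 6 3 4 0 1 2 5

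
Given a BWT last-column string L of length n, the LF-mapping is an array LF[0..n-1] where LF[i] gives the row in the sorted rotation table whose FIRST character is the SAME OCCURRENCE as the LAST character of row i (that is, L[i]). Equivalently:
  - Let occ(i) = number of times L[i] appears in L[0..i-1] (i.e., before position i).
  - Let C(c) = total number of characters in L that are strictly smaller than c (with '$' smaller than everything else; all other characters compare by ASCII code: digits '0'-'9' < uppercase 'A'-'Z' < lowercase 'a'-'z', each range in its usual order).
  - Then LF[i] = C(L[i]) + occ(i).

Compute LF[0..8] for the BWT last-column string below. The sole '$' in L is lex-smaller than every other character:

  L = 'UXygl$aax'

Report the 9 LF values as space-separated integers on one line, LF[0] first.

Char counts: '$':1, 'U':1, 'X':1, 'a':2, 'g':1, 'l':1, 'x':1, 'y':1
C (first-col start): C('$')=0, C('U')=1, C('X')=2, C('a')=3, C('g')=5, C('l')=6, C('x')=7, C('y')=8
L[0]='U': occ=0, LF[0]=C('U')+0=1+0=1
L[1]='X': occ=0, LF[1]=C('X')+0=2+0=2
L[2]='y': occ=0, LF[2]=C('y')+0=8+0=8
L[3]='g': occ=0, LF[3]=C('g')+0=5+0=5
L[4]='l': occ=0, LF[4]=C('l')+0=6+0=6
L[5]='$': occ=0, LF[5]=C('$')+0=0+0=0
L[6]='a': occ=0, LF[6]=C('a')+0=3+0=3
L[7]='a': occ=1, LF[7]=C('a')+1=3+1=4
L[8]='x': occ=0, LF[8]=C('x')+0=7+0=7

Answer: 1 2 8 5 6 0 3 4 7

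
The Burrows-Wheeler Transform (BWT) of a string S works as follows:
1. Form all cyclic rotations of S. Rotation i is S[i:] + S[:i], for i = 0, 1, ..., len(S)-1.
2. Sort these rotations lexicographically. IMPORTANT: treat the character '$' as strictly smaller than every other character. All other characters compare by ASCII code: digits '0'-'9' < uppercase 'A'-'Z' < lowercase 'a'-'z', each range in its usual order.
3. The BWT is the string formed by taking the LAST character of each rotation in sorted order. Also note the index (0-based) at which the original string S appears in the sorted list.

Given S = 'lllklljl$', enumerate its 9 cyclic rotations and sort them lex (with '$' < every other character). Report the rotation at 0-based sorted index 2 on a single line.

Answer: klljl$lll

Derivation:
All 9 rotations (rotation i = S[i:]+S[:i]):
  rot[0] = lllklljl$
  rot[1] = llklljl$l
  rot[2] = lklljl$ll
  rot[3] = klljl$lll
  rot[4] = lljl$lllk
  rot[5] = ljl$lllkl
  rot[6] = jl$lllkll
  rot[7] = l$lllkllj
  rot[8] = $lllklljl
Sorted (with $ < everything):
  sorted[0] = $lllklljl
  sorted[1] = jl$lllkll
  sorted[2] = klljl$lll
  sorted[3] = l$lllkllj
  sorted[4] = ljl$lllkl
  sorted[5] = lklljl$ll
  sorted[6] = lljl$lllk
  sorted[7] = llklljl$l
  sorted[8] = lllklljl$
sorted[2] = klljl$lll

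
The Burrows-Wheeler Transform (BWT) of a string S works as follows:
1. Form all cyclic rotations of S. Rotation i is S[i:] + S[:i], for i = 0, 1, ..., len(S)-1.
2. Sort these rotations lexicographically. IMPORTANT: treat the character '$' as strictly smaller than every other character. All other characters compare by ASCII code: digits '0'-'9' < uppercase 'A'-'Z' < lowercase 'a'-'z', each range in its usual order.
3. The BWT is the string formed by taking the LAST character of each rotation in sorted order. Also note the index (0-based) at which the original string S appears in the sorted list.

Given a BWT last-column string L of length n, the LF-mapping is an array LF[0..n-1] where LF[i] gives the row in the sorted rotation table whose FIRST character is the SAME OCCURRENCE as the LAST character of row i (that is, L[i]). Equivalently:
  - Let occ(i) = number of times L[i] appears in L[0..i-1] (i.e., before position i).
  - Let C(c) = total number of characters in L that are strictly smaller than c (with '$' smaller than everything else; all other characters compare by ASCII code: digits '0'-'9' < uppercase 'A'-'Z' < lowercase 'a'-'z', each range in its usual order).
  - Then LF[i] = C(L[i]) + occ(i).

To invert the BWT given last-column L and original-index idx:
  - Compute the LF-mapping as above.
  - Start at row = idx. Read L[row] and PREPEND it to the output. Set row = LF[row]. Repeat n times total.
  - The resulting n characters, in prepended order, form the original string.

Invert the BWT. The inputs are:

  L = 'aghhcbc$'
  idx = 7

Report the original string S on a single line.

LF mapping: 1 5 6 7 3 2 4 0
Walk LF starting at row 7, prepending L[row]:
  step 1: row=7, L[7]='$', prepend. Next row=LF[7]=0
  step 2: row=0, L[0]='a', prepend. Next row=LF[0]=1
  step 3: row=1, L[1]='g', prepend. Next row=LF[1]=5
  step 4: row=5, L[5]='b', prepend. Next row=LF[5]=2
  step 5: row=2, L[2]='h', prepend. Next row=LF[2]=6
  step 6: row=6, L[6]='c', prepend. Next row=LF[6]=4
  step 7: row=4, L[4]='c', prepend. Next row=LF[4]=3
  step 8: row=3, L[3]='h', prepend. Next row=LF[3]=7
Reversed output: hcchbga$

Answer: hcchbga$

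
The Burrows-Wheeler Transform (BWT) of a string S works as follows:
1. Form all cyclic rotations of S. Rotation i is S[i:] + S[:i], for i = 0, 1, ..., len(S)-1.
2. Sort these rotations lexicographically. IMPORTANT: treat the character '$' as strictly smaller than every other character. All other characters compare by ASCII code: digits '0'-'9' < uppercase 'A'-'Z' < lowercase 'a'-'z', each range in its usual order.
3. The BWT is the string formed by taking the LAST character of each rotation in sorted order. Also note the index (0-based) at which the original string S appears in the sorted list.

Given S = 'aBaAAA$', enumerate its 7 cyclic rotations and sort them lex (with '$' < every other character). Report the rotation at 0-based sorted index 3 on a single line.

Answer: AAA$aBa

Derivation:
All 7 rotations (rotation i = S[i:]+S[:i]):
  rot[0] = aBaAAA$
  rot[1] = BaAAA$a
  rot[2] = aAAA$aB
  rot[3] = AAA$aBa
  rot[4] = AA$aBaA
  rot[5] = A$aBaAA
  rot[6] = $aBaAAA
Sorted (with $ < everything):
  sorted[0] = $aBaAAA
  sorted[1] = A$aBaAA
  sorted[2] = AA$aBaA
  sorted[3] = AAA$aBa
  sorted[4] = BaAAA$a
  sorted[5] = aAAA$aB
  sorted[6] = aBaAAA$
sorted[3] = AAA$aBa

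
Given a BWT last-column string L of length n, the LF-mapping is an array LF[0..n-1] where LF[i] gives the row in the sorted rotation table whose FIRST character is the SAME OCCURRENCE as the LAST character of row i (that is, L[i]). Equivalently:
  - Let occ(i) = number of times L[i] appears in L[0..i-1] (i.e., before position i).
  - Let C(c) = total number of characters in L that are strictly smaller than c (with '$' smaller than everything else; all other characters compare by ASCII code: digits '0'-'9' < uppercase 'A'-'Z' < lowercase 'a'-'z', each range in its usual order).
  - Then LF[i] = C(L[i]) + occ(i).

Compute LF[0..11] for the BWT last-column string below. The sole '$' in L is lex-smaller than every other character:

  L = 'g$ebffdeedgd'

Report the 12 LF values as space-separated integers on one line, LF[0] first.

Answer: 10 0 5 1 8 9 2 6 7 3 11 4

Derivation:
Char counts: '$':1, 'b':1, 'd':3, 'e':3, 'f':2, 'g':2
C (first-col start): C('$')=0, C('b')=1, C('d')=2, C('e')=5, C('f')=8, C('g')=10
L[0]='g': occ=0, LF[0]=C('g')+0=10+0=10
L[1]='$': occ=0, LF[1]=C('$')+0=0+0=0
L[2]='e': occ=0, LF[2]=C('e')+0=5+0=5
L[3]='b': occ=0, LF[3]=C('b')+0=1+0=1
L[4]='f': occ=0, LF[4]=C('f')+0=8+0=8
L[5]='f': occ=1, LF[5]=C('f')+1=8+1=9
L[6]='d': occ=0, LF[6]=C('d')+0=2+0=2
L[7]='e': occ=1, LF[7]=C('e')+1=5+1=6
L[8]='e': occ=2, LF[8]=C('e')+2=5+2=7
L[9]='d': occ=1, LF[9]=C('d')+1=2+1=3
L[10]='g': occ=1, LF[10]=C('g')+1=10+1=11
L[11]='d': occ=2, LF[11]=C('d')+2=2+2=4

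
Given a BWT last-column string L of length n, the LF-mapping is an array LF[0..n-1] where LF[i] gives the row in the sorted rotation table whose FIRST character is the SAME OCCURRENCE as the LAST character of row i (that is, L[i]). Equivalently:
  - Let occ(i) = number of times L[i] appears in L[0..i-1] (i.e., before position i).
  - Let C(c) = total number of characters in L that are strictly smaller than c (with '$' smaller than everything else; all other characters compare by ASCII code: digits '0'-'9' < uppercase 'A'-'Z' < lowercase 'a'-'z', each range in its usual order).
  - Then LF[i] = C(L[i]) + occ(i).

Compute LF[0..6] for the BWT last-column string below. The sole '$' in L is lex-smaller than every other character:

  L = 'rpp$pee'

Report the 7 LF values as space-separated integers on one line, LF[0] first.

Char counts: '$':1, 'e':2, 'p':3, 'r':1
C (first-col start): C('$')=0, C('e')=1, C('p')=3, C('r')=6
L[0]='r': occ=0, LF[0]=C('r')+0=6+0=6
L[1]='p': occ=0, LF[1]=C('p')+0=3+0=3
L[2]='p': occ=1, LF[2]=C('p')+1=3+1=4
L[3]='$': occ=0, LF[3]=C('$')+0=0+0=0
L[4]='p': occ=2, LF[4]=C('p')+2=3+2=5
L[5]='e': occ=0, LF[5]=C('e')+0=1+0=1
L[6]='e': occ=1, LF[6]=C('e')+1=1+1=2

Answer: 6 3 4 0 5 1 2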